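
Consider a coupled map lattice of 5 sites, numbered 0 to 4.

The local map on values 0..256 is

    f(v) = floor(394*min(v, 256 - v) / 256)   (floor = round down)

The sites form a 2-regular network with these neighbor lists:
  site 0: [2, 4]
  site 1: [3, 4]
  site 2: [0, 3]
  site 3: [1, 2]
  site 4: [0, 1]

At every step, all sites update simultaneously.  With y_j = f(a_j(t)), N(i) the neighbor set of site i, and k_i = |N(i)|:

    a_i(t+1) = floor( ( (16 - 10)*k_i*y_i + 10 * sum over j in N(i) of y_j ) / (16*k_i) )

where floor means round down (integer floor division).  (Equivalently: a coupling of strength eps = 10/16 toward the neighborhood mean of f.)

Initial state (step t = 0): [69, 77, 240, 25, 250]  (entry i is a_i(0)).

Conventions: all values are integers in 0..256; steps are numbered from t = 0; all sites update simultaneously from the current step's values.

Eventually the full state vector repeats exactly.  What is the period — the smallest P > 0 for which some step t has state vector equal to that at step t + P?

Answer: 5
Key observation: The state at step 25, [143, 143, 143, 143, 143], reappears at step 30 — and no state repeats earlier — so the cycle the system enters has period 5.

Derivation:
t=0: [69, 77, 240, 25, 250]
t=1: [50, 58, 54, 58, 73]
t=2: [89, 96, 82, 87, 93]
t=3: [135, 141, 131, 135, 142]
t=4: [184, 178, 188, 184, 178]
t=5: [111, 116, 107, 111, 116]
t=6: [170, 175, 167, 170, 175]
t=7: [130, 126, 133, 130, 126]
t=8: [191, 193, 191, 191, 193]
t=9: [98, 97, 100, 98, 97]
t=10: [150, 149, 151, 150, 149]
t=11: [162, 163, 162, 162, 163]
t=12: [143, 143, 144, 143, 143]
t=13: [172, 173, 172, 172, 173]
t=14: [128, 127, 129, 128, 127]
t=15: [195, 195, 196, 195, 195]
t=16: [92, 93, 92, 92, 93]
t=17: [141, 142, 141, 141, 142]
t=18: [175, 175, 176, 175, 175]
t=19: [123, 124, 123, 123, 124]
t=20: [189, 189, 189, 189, 189]
t=21: [103, 103, 103, 103, 103]
t=22: [158, 158, 158, 158, 158]
t=23: [150, 150, 150, 150, 150]
t=24: [163, 163, 163, 163, 163]
t=25: [143, 143, 143, 143, 143]
t=26: [173, 173, 173, 173, 173]
t=27: [127, 127, 127, 127, 127]
t=28: [195, 195, 195, 195, 195]
t=29: [93, 93, 93, 93, 93]
t=30: [143, 143, 143, 143, 143]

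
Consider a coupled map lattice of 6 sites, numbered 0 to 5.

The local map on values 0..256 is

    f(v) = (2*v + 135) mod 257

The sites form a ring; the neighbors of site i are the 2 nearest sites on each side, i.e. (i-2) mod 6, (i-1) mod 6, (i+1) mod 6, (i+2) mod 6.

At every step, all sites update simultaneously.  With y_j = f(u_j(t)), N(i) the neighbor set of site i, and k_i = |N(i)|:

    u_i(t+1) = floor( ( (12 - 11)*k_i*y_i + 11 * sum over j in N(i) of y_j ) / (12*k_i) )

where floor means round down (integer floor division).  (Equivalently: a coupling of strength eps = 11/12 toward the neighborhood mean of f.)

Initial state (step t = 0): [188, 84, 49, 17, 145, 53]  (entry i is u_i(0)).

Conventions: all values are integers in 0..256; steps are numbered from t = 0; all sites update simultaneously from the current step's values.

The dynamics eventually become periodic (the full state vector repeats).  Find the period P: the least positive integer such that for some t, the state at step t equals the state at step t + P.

Answer: 16
Key observation: The state at step 38, [3, 3, 3, 3, 3, 3], reappears at step 54 — and no state repeats earlier — so the cycle the system enters has period 16.

Derivation:
t=0: [188, 84, 49, 17, 145, 53]
t=1: [178, 209, 165, 171, 219, 166]
t=2: [137, 203, 143, 136, 204, 144]
t=3: [101, 147, 95, 100, 147, 95]
t=4: [116, 81, 120, 116, 81, 120]
t=5: [81, 107, 78, 81, 107, 78]
t=6: [61, 41, 63, 61, 41, 63]
t=7: [101, 19, 99, 101, 19, 99]
t=8: [120, 85, 122, 120, 85, 122]
t=9: [87, 114, 86, 87, 114, 86]
t=10: [75, 55, 76, 75, 55, 76]
t=11: [128, 47, 127, 128, 47, 127]
t=12: [176, 141, 177, 176, 141, 177]
t=13: [198, 225, 198, 198, 225, 198]
t=14: [41, 21, 41, 41, 21, 41]
t=15: [198, 213, 198, 198, 213, 198]
t=16: [30, 19, 30, 30, 19, 30]
t=17: [184, 193, 184, 184, 193, 184]
t=18: [136, 226, 136, 136, 226, 136]
t=19: [114, 143, 114, 114, 143, 114]
t=20: [132, 110, 132, 132, 110, 132]
t=21: [121, 138, 121, 121, 138, 121]
t=22: [135, 122, 135, 135, 122, 135]
t=23: [136, 145, 136, 136, 145, 136]
t=24: [158, 151, 158, 158, 151, 158]
t=25: [187, 192, 187, 187, 192, 187]
t=26: [138, 231, 138, 138, 231, 138]
t=27: [121, 148, 121, 121, 148, 121]
t=28: [144, 124, 144, 144, 124, 144]
t=29: [147, 162, 147, 147, 162, 147]
t=30: [185, 174, 185, 185, 174, 185]
t=31: [237, 246, 237, 237, 246, 237]
t=32: [103, 96, 103, 103, 96, 103]
t=33: [77, 82, 77, 77, 82, 77]
t=34: [36, 32, 36, 36, 32, 36]
t=35: [203, 206, 203, 203, 206, 203]
t=36: [29, 27, 29, 29, 27, 29]
t=37: [191, 192, 191, 191, 192, 191]
t=38: [3, 3, 3, 3, 3, 3]
t=39: [141, 141, 141, 141, 141, 141]
t=40: [160, 160, 160, 160, 160, 160]
t=41: [198, 198, 198, 198, 198, 198]
t=42: [17, 17, 17, 17, 17, 17]
t=43: [169, 169, 169, 169, 169, 169]
t=44: [216, 216, 216, 216, 216, 216]
t=45: [53, 53, 53, 53, 53, 53]
t=46: [241, 241, 241, 241, 241, 241]
t=47: [103, 103, 103, 103, 103, 103]
t=48: [84, 84, 84, 84, 84, 84]
t=49: [46, 46, 46, 46, 46, 46]
t=50: [227, 227, 227, 227, 227, 227]
t=51: [75, 75, 75, 75, 75, 75]
t=52: [28, 28, 28, 28, 28, 28]
t=53: [191, 191, 191, 191, 191, 191]
t=54: [3, 3, 3, 3, 3, 3]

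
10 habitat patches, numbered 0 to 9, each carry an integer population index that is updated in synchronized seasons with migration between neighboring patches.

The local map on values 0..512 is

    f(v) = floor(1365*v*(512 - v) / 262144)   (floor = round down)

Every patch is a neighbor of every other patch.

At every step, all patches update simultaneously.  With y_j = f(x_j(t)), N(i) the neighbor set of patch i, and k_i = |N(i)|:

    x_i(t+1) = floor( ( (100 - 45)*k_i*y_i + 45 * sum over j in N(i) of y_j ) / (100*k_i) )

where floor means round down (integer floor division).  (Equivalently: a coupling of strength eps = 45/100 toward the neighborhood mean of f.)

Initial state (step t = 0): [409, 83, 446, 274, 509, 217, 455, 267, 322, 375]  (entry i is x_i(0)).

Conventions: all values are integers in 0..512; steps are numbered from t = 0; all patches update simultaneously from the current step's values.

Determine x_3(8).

Simulating step by step:
t=0: [409, 83, 446, 274, 509, 217, 455, 267, 322, 375]
t=1: [224, 207, 191, 284, 118, 281, 182, 284, 273, 248]
t=2: [328, 325, 320, 329, 282, 329, 317, 329, 330, 331]
t=3: [315, 316, 317, 314, 326, 314, 318, 314, 314, 313]
t=4: [322, 321, 321, 322, 318, 322, 321, 322, 322, 322]
t=5: [318, 318, 318, 318, 319, 318, 318, 318, 318, 318]
t=6: [320, 320, 320, 320, 320, 320, 320, 320, 320, 320]
t=7: [319, 319, 319, 319, 319, 319, 319, 319, 319, 319]
t=8: [320, 320, 320, 320, 320, 320, 320, 320, 320, 320]

Answer: x_3(8) = 320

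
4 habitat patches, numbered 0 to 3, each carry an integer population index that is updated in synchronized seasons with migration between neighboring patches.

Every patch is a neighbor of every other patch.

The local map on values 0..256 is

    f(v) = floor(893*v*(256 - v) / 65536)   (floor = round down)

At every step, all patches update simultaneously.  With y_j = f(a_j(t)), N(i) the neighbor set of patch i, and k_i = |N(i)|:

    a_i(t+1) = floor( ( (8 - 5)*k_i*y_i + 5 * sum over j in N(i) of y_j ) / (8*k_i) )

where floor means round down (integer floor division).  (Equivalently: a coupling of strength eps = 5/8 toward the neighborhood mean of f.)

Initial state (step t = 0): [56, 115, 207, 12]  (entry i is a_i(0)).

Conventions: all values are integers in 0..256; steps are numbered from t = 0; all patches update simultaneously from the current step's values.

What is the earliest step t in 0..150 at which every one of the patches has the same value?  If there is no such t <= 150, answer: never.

Simulating step by step:
t=0: [56, 115, 207, 12]  (not all equal)
t=1: [139, 151, 137, 120]  (not all equal)
t=2: [220, 219, 220, 220]  (not all equal)
t=3: [107, 108, 107, 107]  (not all equal)
t=4: [217, 217, 217, 217]  (all equal)

Answer: 4
Key observation: Synchronization is absorbing here: once all patches are equal they stay equal, and step 4 is the first all-equal step.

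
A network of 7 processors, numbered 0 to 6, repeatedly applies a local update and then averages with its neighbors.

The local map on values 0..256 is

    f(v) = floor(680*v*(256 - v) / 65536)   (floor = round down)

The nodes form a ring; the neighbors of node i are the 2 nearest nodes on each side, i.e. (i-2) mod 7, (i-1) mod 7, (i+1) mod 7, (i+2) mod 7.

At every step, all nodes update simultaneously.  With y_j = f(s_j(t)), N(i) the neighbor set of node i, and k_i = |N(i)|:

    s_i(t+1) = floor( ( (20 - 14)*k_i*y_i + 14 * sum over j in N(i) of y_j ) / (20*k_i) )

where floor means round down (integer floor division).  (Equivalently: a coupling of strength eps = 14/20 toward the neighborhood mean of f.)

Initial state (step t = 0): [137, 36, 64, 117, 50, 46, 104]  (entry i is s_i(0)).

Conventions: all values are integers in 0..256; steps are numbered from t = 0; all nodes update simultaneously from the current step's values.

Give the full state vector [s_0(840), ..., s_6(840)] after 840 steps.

Answer: [160, 160, 160, 160, 160, 160, 160]
Key observation: The state at step 8, [160, 160, 160, 160, 160, 160, 160], reappears at step 10: the system is in a cycle of period 2 from step 8 on.  Therefore the state at step 840 equals the state at step 8 + ((840 - 8) mod 2) = 8, which is [160, 160, 160, 160, 160, 160, 160].

Derivation:
t=0: [137, 36, 64, 117, 50, 46, 104]
t=1: [133, 134, 129, 123, 129, 136, 129]
t=2: [169, 169, 169, 169, 169, 169, 169]
t=3: [152, 152, 152, 152, 152, 152, 152]
t=4: [164, 164, 164, 164, 164, 164, 164]
t=5: [156, 156, 156, 156, 156, 156, 156]
t=6: [161, 161, 161, 161, 161, 161, 161]
t=7: [158, 158, 158, 158, 158, 158, 158]
t=8: [160, 160, 160, 160, 160, 160, 160]
t=9: [159, 159, 159, 159, 159, 159, 159]
t=10: [160, 160, 160, 160, 160, 160, 160]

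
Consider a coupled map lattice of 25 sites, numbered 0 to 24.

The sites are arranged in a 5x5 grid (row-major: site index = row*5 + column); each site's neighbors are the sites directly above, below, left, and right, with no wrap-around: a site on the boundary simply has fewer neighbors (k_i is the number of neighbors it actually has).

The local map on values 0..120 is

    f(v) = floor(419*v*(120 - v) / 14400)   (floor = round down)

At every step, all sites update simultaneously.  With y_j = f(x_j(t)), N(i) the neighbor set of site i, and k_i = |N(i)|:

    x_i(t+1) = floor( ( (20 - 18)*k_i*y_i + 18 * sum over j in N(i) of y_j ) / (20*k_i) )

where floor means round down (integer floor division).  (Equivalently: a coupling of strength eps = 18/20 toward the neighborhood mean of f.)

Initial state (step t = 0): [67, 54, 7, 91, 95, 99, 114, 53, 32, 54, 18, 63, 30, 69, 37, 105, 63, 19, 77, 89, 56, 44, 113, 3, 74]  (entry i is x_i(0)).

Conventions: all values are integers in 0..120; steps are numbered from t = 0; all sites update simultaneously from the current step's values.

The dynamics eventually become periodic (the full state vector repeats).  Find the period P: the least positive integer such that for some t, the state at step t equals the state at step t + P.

Simulating step by step:
t=0: [67, 54, 7, 91, 95, 99, 114, 53, 32, 54, 18, 63, 30, 69, 37, 105, 63, 19, 77, 89, 56, 44, 113, 3, 74]
t=1: [83, 53, 86, 59, 87, 58, 85, 55, 94, 82, 68, 67, 89, 87, 94, 82, 78, 73, 65, 93, 74, 79, 50, 66, 50]
t=2: [102, 88, 101, 82, 95, 93, 101, 82, 92, 76, 99, 91, 95, 81, 80, 97, 96, 95, 90, 90, 92, 97, 98, 102, 89]
t=3: [74, 57, 83, 68, 91, 57, 77, 65, 90, 80, 69, 64, 80, 79, 89, 66, 68, 69, 73, 83, 65, 67, 62, 71, 66]
t=4: [103, 95, 101, 83, 95, 99, 103, 90, 96, 79, 103, 98, 100, 88, 90, 102, 102, 99, 96, 93, 103, 103, 102, 101, 95]
t=5: [63, 53, 76, 66, 89, 51, 65, 59, 83, 73, 57, 53, 69, 68, 82, 51, 55, 57, 67, 71, 51, 51, 54, 62, 64]
t=6: [102, 101, 102, 90, 98, 103, 103, 98, 100, 87, 102, 103, 103, 96, 99, 103, 102, 103, 102, 99, 102, 102, 103, 103, 102]
t=7: [52, 52, 63, 59, 78, 51, 53, 53, 71, 62, 50, 51, 56, 56, 69, 52, 50, 51, 56, 55, 51, 52, 50, 51, 54]
t=8: [102, 102, 103, 100, 103, 102, 102, 103, 103, 99, 101, 102, 102, 102, 103, 101, 101, 102, 103, 103, 102, 101, 101, 102, 103]
t=9: [53, 52, 53, 50, 58, 53, 52, 51, 54, 51, 53, 53, 52, 50, 53, 54, 54, 53, 52, 50, 54, 54, 53, 51, 51]
t=10: [102, 102, 101, 103, 101, 102, 102, 102, 101, 103, 103, 102, 102, 102, 101, 103, 103, 102, 101, 102, 103, 103, 102, 102, 101]
t=11: [53, 53, 52, 54, 50, 52, 53, 53, 51, 54, 51, 51, 53, 54, 52, 50, 51, 52, 53, 54, 50, 50, 52, 54, 53]
t=12: [102, 102, 102, 101, 102, 102, 102, 102, 102, 101, 101, 102, 102, 102, 102, 101, 101, 102, 102, 102, 101, 101, 102, 102, 103]
t=13: [53, 53, 53, 53, 54, 53, 53, 53, 53, 53, 53, 53, 53, 53, 53, 55, 54, 53, 53, 52, 55, 54, 53, 52, 52]
t=14: [103, 103, 103, 103, 103, 103, 103, 103, 103, 103, 103, 103, 103, 103, 102, 103, 103, 103, 102, 102, 103, 103, 102, 102, 102]
t=15: [50, 50, 50, 50, 50, 50, 50, 50, 50, 50, 50, 50, 50, 51, 51, 50, 50, 51, 51, 53, 50, 50, 51, 53, 53]
t=16: [101, 101, 101, 101, 101, 101, 101, 101, 101, 101, 101, 101, 101, 101, 102, 101, 101, 101, 102, 102, 101, 101, 102, 102, 103]
t=17: [55, 55, 55, 55, 55, 55, 55, 55, 55, 54, 55, 55, 55, 54, 54, 55, 55, 54, 53, 52, 55, 54, 54, 52, 52]
t=18: [104, 104, 104, 104, 103, 104, 104, 104, 103, 103, 104, 104, 103, 103, 102, 104, 103, 103, 102, 102, 103, 103, 102, 102, 102]
t=19: [48, 48, 48, 49, 49, 48, 48, 48, 49, 50, 48, 48, 49, 51, 51, 49, 49, 51, 51, 53, 49, 50, 51, 53, 53]
t=20: [100, 100, 100, 100, 101, 100, 100, 100, 101, 101, 100, 100, 101, 101, 102, 100, 101, 101, 102, 102, 101, 101, 102, 102, 103]
t=21: [58, 58, 58, 56, 56, 58, 58, 56, 56, 54, 58, 56, 56, 54, 54, 56, 56, 54, 53, 52, 56, 54, 54, 52, 52]
t=22: [104, 104, 104, 104, 103, 104, 104, 104, 103, 103, 104, 104, 103, 103, 102, 104, 103, 103, 102, 102, 103, 103, 102, 102, 102]

Answer: 4
Key observation: The state at step 18, [104, 104, 104, 104, 103, 104, 104, 104, 103, 103, 104, 104, 103, 103, 102, 104, 103, 103, 102, 102, 103, 103, 102, 102, 102], reappears at step 22 — and no state repeats earlier — so the cycle the system enters has period 4.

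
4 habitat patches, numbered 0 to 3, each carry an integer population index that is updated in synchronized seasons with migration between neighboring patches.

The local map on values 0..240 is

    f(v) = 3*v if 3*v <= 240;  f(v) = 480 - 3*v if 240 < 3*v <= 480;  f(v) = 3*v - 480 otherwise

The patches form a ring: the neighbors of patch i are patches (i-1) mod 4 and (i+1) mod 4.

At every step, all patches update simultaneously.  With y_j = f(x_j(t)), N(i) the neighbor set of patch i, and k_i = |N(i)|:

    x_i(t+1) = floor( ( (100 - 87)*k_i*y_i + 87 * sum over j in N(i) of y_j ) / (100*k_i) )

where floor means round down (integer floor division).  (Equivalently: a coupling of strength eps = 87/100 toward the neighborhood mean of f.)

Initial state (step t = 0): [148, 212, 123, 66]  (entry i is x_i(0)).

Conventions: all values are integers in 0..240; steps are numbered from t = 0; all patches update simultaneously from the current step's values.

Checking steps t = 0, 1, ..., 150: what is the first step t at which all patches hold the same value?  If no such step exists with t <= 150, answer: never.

Answer: 7
Key observation: Synchronization is absorbing here: once all patches are equal they stay equal, and step 7 is the first all-equal step.

Derivation:
t=0: [148, 212, 123, 66]  (not all equal)
t=1: [158, 84, 168, 89]  (not all equal)
t=2: [192, 42, 194, 40]  (not all equal)
t=3: [119, 102, 120, 101]  (not all equal)
t=4: [168, 128, 168, 128]  (not all equal)
t=5: [86, 33, 86, 33]  (not all equal)
t=6: [114, 206, 114, 206]  (not all equal)
t=7: [138, 138, 138, 138]  (all equal)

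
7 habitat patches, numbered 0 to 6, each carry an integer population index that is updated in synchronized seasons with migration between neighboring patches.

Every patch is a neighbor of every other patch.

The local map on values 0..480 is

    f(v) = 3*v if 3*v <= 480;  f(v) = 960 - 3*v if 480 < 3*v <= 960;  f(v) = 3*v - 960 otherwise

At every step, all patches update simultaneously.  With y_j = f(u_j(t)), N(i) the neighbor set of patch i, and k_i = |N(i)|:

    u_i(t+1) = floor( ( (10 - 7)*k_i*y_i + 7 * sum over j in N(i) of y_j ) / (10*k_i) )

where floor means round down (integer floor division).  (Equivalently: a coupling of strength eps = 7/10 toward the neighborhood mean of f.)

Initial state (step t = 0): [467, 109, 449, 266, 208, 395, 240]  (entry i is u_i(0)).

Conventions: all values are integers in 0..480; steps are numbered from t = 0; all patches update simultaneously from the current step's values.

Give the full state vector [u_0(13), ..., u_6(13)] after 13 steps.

Simulating step by step:
t=0: [467, 109, 449, 266, 208, 395, 240]
t=1: [327, 307, 318, 276, 308, 288, 291]
t=2: [52, 55, 49, 72, 55, 66, 64]
t=3: [173, 174, 171, 184, 174, 180, 179]
t=4: [432, 432, 433, 426, 432, 428, 429]
t=5: [331, 331, 332, 328, 331, 329, 330]
t=6: [31, 31, 31, 29, 31, 30, 30]
t=7: [91, 91, 91, 90, 91, 91, 91]
t=8: [272, 272, 272, 272, 272, 272, 272]
t=9: [144, 144, 144, 144, 144, 144, 144]
t=10: [432, 432, 432, 432, 432, 432, 432]
t=11: [336, 336, 336, 336, 336, 336, 336]
t=12: [48, 48, 48, 48, 48, 48, 48]
t=13: [144, 144, 144, 144, 144, 144, 144]

Answer: [144, 144, 144, 144, 144, 144, 144]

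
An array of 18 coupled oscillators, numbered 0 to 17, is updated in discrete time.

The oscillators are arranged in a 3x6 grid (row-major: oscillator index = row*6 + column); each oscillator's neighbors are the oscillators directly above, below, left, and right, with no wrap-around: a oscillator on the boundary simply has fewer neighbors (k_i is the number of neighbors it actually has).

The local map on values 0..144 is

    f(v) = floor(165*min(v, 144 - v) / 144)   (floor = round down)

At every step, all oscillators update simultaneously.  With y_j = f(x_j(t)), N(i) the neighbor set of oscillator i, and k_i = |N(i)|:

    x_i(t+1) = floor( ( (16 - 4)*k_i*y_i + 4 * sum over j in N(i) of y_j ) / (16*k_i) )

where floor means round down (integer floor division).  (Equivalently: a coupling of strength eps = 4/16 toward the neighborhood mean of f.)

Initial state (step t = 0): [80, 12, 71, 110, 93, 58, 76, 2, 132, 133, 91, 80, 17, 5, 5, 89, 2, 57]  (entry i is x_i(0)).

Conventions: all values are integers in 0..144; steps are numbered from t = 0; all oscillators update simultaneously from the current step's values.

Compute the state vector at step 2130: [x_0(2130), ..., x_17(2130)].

Answer: [77, 78, 75, 76, 78, 75, 76, 74, 74, 74, 79, 76, 78, 79, 80, 77, 77, 75]
Key observation: The state at step 13, [76, 75, 78, 77, 75, 78, 77, 79, 79, 79, 74, 77, 75, 74, 73, 76, 76, 78], reappears at step 15: the system is in a cycle of period 2 from step 13 on.  Therefore the state at step 2130 equals the state at step 13 + ((2130 - 13) mod 2) = 14, which is [77, 78, 75, 76, 78, 75, 76, 74, 74, 74, 79, 76, 78, 79, 80, 77, 77, 75].

Derivation:
t=0: [80, 12, 71, 110, 93, 58, 76, 2, 132, 133, 91, 80, 17, 5, 5, 89, 2, 57]
t=1: [66, 22, 66, 41, 57, 65, 65, 8, 16, 19, 54, 70, 24, 5, 10, 48, 17, 58]
t=2: [68, 32, 63, 47, 63, 73, 64, 14, 20, 27, 57, 76, 30, 7, 14, 45, 29, 61]
t=3: [71, 40, 63, 54, 70, 79, 65, 20, 24, 34, 62, 75, 35, 11, 18, 44, 40, 65]
t=4: [75, 48, 65, 61, 77, 75, 67, 26, 29, 41, 68, 77, 40, 15, 22, 46, 50, 71]
t=5: [75, 56, 68, 68, 75, 78, 69, 33, 35, 48, 73, 76, 45, 21, 27, 49, 60, 77]
t=6: [77, 64, 72, 75, 78, 75, 73, 40, 42, 57, 78, 77, 51, 27, 32, 54, 68, 75]
t=7: [76, 71, 78, 77, 75, 78, 75, 48, 50, 65, 74, 76, 57, 34, 38, 60, 75, 78]
t=8: [77, 78, 74, 76, 78, 75, 75, 57, 58, 73, 79, 76, 63, 42, 45, 67, 77, 75]
t=9: [76, 74, 78, 77, 75, 78, 77, 65, 66, 79, 74, 77, 69, 51, 54, 74, 76, 78]
t=10: [77, 78, 75, 76, 78, 75, 76, 73, 74, 74, 79, 76, 76, 61, 63, 77, 77, 75]
t=11: [76, 75, 78, 77, 75, 78, 77, 79, 79, 79, 74, 77, 76, 70, 72, 76, 76, 78]
t=12: [77, 78, 75, 76, 78, 75, 76, 74, 74, 74, 79, 76, 77, 79, 80, 77, 77, 75]
t=13: [76, 75, 78, 77, 75, 78, 77, 79, 79, 79, 74, 77, 75, 74, 73, 76, 76, 78]
t=14: [77, 78, 75, 76, 78, 75, 76, 74, 74, 74, 79, 76, 78, 79, 80, 77, 77, 75]
t=15: [76, 75, 78, 77, 75, 78, 77, 79, 79, 79, 74, 77, 75, 74, 73, 76, 76, 78]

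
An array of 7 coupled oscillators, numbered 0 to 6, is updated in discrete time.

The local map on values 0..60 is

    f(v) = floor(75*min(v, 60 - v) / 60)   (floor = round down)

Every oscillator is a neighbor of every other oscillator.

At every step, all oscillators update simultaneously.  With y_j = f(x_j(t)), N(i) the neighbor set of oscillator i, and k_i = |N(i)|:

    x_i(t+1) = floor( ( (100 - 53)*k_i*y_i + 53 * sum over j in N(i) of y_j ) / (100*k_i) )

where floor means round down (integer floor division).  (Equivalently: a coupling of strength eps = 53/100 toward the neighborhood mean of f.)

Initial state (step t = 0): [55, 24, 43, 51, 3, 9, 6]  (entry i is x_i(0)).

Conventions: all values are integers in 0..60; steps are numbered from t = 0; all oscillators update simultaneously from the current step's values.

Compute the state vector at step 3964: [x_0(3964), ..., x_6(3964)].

Answer: [30, 30, 30, 30, 30, 30, 30]
Key observation: The state at step 7, [35, 35, 35, 35, 35, 35, 35], reappears at step 13: the system is in a cycle of period 6 from step 7 on.  Therefore the state at step 3964 equals the state at step 7 + ((3964 - 7) mod 6) = 10, which is [30, 30, 30, 30, 30, 30, 30].

Derivation:
t=0: [55, 24, 43, 51, 3, 9, 6]
t=1: [10, 19, 15, 12, 9, 12, 10]
t=2: [13, 18, 16, 15, 13, 15, 13]
t=3: [17, 19, 18, 18, 17, 18, 17]
t=4: [21, 22, 21, 21, 21, 21, 21]
t=5: [26, 26, 26, 26, 26, 26, 26]
t=6: [32, 32, 32, 32, 32, 32, 32]
t=7: [35, 35, 35, 35, 35, 35, 35]
t=8: [31, 31, 31, 31, 31, 31, 31]
t=9: [36, 36, 36, 36, 36, 36, 36]
t=10: [30, 30, 30, 30, 30, 30, 30]
t=11: [37, 37, 37, 37, 37, 37, 37]
t=12: [28, 28, 28, 28, 28, 28, 28]
t=13: [35, 35, 35, 35, 35, 35, 35]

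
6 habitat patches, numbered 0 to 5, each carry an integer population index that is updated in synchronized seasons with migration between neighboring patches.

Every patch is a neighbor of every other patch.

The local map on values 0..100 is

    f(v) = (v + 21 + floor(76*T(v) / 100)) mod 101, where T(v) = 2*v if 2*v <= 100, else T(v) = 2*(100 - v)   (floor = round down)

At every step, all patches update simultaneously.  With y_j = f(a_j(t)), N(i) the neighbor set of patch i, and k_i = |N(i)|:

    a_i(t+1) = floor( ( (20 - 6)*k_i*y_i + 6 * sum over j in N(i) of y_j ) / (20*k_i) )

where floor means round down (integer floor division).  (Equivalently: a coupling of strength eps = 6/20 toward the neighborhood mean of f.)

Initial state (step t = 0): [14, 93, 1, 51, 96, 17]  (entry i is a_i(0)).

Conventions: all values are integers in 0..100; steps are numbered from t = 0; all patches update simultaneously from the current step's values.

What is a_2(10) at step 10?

Simulating step by step:
t=0: [14, 93, 1, 51, 96, 17]
t=1: [49, 28, 28, 42, 28, 54]
t=2: [50, 81, 81, 39, 81, 50]
t=3: [41, 30, 30, 23, 30, 41]
t=4: [39, 86, 86, 74, 86, 39]
t=5: [20, 26, 26, 30, 26, 20]
t=6: [75, 84, 84, 91, 84, 75]
t=7: [31, 28, 28, 25, 28, 31]
t=8: [96, 91, 91, 87, 91, 96]
t=9: [22, 23, 23, 25, 23, 22]
t=10: [76, 78, 78, 81, 78, 76]

Answer: a_2(10) = 78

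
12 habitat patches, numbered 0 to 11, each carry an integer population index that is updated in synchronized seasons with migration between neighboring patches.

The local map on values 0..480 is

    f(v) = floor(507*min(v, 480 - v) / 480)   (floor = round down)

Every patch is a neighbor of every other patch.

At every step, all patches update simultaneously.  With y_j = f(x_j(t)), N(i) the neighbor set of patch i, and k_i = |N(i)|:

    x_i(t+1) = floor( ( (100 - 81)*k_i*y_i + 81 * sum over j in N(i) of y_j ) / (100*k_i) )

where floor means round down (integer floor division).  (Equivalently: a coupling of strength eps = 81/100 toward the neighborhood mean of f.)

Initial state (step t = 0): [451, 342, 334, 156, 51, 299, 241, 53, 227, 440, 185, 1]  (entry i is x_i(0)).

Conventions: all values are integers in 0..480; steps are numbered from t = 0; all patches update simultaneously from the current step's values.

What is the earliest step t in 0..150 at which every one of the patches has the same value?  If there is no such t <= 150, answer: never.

Answer: 3
Key observation: Synchronization is absorbing here: once all patches are equal they stay equal, and step 3 is the first all-equal step.

Derivation:
t=0: [451, 342, 334, 156, 51, 299, 241, 53, 227, 440, 185, 1]  (not all equal)
t=1: [115, 128, 129, 131, 118, 134, 141, 118, 139, 116, 134, 112]  (not all equal)
t=2: [131, 133, 133, 133, 131, 133, 134, 131, 134, 131, 133, 131]  (not all equal)
t=3: [139, 139, 139, 139, 139, 139, 139, 139, 139, 139, 139, 139]  (all equal)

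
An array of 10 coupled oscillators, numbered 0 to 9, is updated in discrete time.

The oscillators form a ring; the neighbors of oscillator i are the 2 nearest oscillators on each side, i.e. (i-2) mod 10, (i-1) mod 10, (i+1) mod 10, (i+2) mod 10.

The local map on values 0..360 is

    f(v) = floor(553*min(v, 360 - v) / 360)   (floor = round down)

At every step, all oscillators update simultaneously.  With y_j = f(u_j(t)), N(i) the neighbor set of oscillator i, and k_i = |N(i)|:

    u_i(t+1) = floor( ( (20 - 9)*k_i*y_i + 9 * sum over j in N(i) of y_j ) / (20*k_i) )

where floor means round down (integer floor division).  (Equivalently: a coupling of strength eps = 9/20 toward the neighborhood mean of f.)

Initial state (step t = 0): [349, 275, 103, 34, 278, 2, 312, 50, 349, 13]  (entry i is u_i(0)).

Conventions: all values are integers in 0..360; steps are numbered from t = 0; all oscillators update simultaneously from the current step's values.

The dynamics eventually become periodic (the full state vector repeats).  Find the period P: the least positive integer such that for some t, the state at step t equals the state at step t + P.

Answer: 8
Key observation: The state at step 35, [224, 190, 165, 162, 174, 206, 240, 247, 248, 249], reappears at step 43 — and no state repeats earlier — so the cycle the system enters has period 8.

Derivation:
t=0: [349, 275, 103, 34, 278, 2, 312, 50, 349, 13]
t=1: [45, 99, 123, 75, 100, 38, 64, 54, 29, 37]
t=2: [87, 131, 158, 125, 135, 82, 91, 73, 58, 69]
t=3: [144, 186, 215, 192, 192, 141, 136, 113, 103, 117]
t=4: [214, 245, 235, 250, 243, 219, 204, 180, 174, 190]
t=5: [224, 191, 189, 178, 190, 215, 236, 262, 259, 249]
t=6: [209, 245, 256, 263, 250, 220, 193, 165, 166, 180]
t=7: [224, 188, 168, 162, 180, 211, 240, 251, 254, 254]
t=8: [209, 243, 253, 251, 255, 223, 194, 174, 170, 179]
t=9: [225, 192, 173, 172, 177, 211, 240, 259, 258, 256]
t=10: [208, 242, 258, 260, 254, 223, 192, 167, 165, 174]
t=11: [224, 190, 167, 163, 176, 208, 241, 251, 253, 250]
t=12: [209, 242, 252, 252, 252, 225, 193, 175, 171, 182]
t=13: [226, 193, 174, 171, 179, 209, 242, 259, 259, 256]
t=14: [206, 241, 259, 259, 256, 225, 191, 166, 164, 174]
t=15: [225, 191, 167, 164, 174, 206, 240, 250, 252, 250]
t=16: [209, 241, 251, 252, 251, 227, 195, 177, 172, 182]
t=17: [226, 194, 175, 171, 180, 208, 241, 260, 260, 256]
t=18: [206, 240, 259, 260, 258, 226, 191, 165, 162, 173]
t=19: [225, 192, 167, 162, 172, 205, 239, 249, 250, 249]
t=20: [209, 241, 250, 250, 249, 228, 196, 179, 174, 183]
t=21: [226, 194, 176, 173, 182, 208, 240, 262, 262, 256]
t=22: [206, 240, 260, 261, 257, 226, 191, 164, 161, 172]
t=23: [225, 191, 166, 162, 173, 205, 239, 247, 249, 248]
t=24: [210, 241, 249, 250, 249, 228, 196, 181, 176, 185]
t=25: [226, 194, 177, 173, 182, 208, 241, 262, 263, 254]
t=26: [206, 241, 261, 261, 257, 226, 190, 164, 160, 174]
t=27: [224, 190, 165, 162, 173, 205, 240, 248, 248, 249]
t=28: [210, 242, 249, 250, 249, 228, 196, 180, 177, 184]
t=29: [226, 193, 177, 173, 182, 208, 241, 263, 264, 256]
t=30: [206, 242, 261, 261, 257, 225, 190, 163, 159, 172]
t=31: [224, 190, 165, 162, 173, 206, 240, 247, 247, 247]
t=32: [211, 242, 249, 250, 249, 227, 196, 181, 178, 186]
t=33: [225, 193, 177, 173, 182, 209, 241, 262, 264, 254]
t=34: [207, 242, 261, 261, 256, 224, 190, 163, 159, 174]
t=35: [224, 190, 165, 162, 174, 206, 240, 247, 248, 249]
t=36: [210, 242, 249, 250, 250, 227, 196, 180, 177, 185]
t=37: [226, 193, 177, 173, 181, 209, 241, 263, 264, 255]
t=38: [206, 242, 261, 261, 257, 224, 190, 163, 159, 173]
t=39: [224, 190, 165, 162, 173, 206, 240, 247, 248, 248]
t=40: [210, 242, 249, 250, 249, 227, 196, 181, 177, 186]
t=41: [226, 193, 177, 173, 182, 209, 241, 262, 264, 254]
t=42: [206, 242, 261, 261, 256, 224, 190, 163, 159, 174]
t=43: [224, 190, 165, 162, 174, 206, 240, 247, 248, 249]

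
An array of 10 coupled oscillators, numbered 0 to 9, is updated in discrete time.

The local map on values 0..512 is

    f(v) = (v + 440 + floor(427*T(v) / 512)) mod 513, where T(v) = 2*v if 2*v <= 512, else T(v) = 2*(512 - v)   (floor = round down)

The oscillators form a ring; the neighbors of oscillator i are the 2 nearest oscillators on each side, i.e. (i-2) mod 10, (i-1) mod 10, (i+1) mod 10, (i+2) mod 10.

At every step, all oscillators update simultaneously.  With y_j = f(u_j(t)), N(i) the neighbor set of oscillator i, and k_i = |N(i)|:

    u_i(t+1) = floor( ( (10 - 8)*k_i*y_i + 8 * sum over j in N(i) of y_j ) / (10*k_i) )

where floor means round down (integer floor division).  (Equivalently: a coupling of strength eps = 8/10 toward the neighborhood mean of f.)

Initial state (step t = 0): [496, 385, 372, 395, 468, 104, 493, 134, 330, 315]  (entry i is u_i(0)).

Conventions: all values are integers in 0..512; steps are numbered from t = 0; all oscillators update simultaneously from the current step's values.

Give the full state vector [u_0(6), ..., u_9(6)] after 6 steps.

Simulating step by step:
t=0: [496, 385, 372, 395, 468, 104, 493, 134, 330, 315]
t=1: [116, 107, 190, 141, 229, 282, 290, 208, 257, 169]
t=2: [270, 312, 241, 210, 182, 192, 150, 221, 252, 280]
t=3: [73, 153, 220, 290, 344, 333, 253, 187, 116, 63]
t=4: [157, 125, 113, 98, 49, 134, 166, 177, 193, 242]
t=5: [266, 216, 215, 203, 225, 259, 310, 310, 322, 300]
t=6: [242, 325, 315, 315, 227, 139, 56, 66, 65, 154]

Answer: [242, 325, 315, 315, 227, 139, 56, 66, 65, 154]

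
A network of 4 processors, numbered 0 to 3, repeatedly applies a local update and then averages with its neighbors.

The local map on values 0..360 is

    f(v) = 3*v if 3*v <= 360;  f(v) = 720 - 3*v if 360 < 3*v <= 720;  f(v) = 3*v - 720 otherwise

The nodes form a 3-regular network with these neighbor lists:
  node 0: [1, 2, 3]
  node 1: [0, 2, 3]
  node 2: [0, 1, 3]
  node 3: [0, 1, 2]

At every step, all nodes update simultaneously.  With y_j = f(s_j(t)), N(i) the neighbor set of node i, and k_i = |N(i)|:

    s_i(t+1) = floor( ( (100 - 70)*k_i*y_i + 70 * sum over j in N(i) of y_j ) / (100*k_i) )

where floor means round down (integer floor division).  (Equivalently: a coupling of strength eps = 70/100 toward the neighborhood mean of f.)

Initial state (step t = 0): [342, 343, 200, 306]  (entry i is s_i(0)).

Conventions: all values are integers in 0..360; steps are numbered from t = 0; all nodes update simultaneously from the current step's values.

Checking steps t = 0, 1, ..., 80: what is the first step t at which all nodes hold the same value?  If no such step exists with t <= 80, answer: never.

Answer: 4
Key observation: Synchronization is absorbing here: once all nodes are equal they stay equal, and step 4 is the first all-equal step.

Derivation:
t=0: [342, 343, 200, 306]  (not all equal)
t=1: [238, 238, 225, 230]  (not all equal)
t=2: [20, 20, 23, 22]  (not all equal)
t=3: [63, 63, 64, 63]  (not all equal)
t=4: [189, 189, 189, 189]  (all equal)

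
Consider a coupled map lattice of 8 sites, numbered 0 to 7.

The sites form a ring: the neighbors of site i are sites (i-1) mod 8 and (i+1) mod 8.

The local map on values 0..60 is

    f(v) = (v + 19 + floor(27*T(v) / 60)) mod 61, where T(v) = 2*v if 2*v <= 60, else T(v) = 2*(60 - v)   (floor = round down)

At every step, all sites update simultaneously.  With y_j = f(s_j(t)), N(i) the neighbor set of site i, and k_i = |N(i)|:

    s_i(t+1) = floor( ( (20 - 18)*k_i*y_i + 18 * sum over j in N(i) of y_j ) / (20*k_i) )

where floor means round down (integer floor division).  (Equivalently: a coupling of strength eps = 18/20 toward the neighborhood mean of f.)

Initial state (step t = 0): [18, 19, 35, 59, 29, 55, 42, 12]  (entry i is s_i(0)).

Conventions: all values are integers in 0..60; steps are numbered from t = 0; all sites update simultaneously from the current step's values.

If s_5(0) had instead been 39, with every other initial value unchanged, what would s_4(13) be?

Answer: s_4(13) = 33
Key observation: This trace re-runs the system from the modified initial state.

Derivation:
t=0: [18, 19, 35, 59, 29, 39, 42, 12]
t=1: [48, 36, 33, 14, 15, 14, 26, 35]
t=2: [15, 15, 28, 32, 45, 28, 27, 11]
t=3: [43, 30, 29, 13, 13, 12, 23, 29]
t=4: [14, 14, 27, 29, 42, 23, 24, 8]
t=5: [40, 28, 27, 12, 7, 8, 16, 25]
t=6: [8, 12, 24, 22, 36, 39, 22, 29]
t=7: [27, 20, 45, 14, 35, 35, 18, 43]
t=8: [33, 16, 47, 18, 28, 32, 19, 29]
t=9: [29, 18, 47, 17, 31, 31, 18, 32]
t=10: [31, 18, 48, 19, 31, 32, 18, 31]
t=11: [32, 19, 50, 19, 33, 32, 18, 32]
t=12: [33, 19, 51, 19, 33, 32, 18, 32]
t=13: [33, 19, 51, 19, 33, 32, 18, 32]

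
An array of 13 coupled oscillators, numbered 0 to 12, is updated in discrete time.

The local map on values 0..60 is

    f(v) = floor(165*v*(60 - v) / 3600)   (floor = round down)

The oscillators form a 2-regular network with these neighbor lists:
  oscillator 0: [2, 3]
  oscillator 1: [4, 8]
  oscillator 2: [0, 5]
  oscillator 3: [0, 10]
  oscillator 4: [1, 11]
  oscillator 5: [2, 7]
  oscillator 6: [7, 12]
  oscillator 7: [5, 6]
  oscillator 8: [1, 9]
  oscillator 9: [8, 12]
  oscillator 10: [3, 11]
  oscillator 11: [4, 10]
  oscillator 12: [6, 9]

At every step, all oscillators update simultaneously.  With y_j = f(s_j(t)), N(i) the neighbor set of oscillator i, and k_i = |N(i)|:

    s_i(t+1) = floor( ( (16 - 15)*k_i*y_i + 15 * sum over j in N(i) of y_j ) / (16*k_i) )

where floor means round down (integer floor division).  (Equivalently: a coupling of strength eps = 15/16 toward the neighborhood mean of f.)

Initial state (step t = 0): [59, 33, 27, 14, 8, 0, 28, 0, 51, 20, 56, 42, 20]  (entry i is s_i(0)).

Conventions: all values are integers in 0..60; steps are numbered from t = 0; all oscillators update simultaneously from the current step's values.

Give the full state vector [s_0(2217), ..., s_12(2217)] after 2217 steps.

Answer: [37, 38, 37, 37, 38, 38, 38, 38, 38, 38, 37, 38, 38]
Key observation: The state at step 6, [39, 38, 38, 39, 38, 38, 38, 38, 38, 38, 38, 38, 38], reappears at step 8: the system is in a cycle of period 2 from step 6 on.  Therefore the state at step 2217 equals the state at step 6 + ((2217 - 6) mod 2) = 7, which is [37, 38, 37, 37, 38, 38, 38, 38, 38, 38, 37, 38, 38].

Derivation:
t=0: [59, 33, 27, 14, 8, 0, 28, 0, 51, 20, 56, 42, 20]
t=1: [32, 21, 3, 7, 35, 18, 19, 19, 36, 28, 30, 15, 38]
t=2: [13, 39, 35, 39, 33, 21, 36, 34, 39, 38, 24, 39, 38]
t=3: [37, 38, 32, 33, 37, 39, 39, 38, 37, 37, 37, 39, 38]
t=4: [40, 38, 38, 39, 37, 39, 37, 37, 38, 38, 38, 38, 38]
t=5: [37, 38, 36, 37, 38, 38, 38, 38, 38, 38, 37, 38, 38]
t=6: [39, 38, 38, 39, 38, 38, 38, 38, 38, 38, 38, 38, 38]
t=7: [37, 38, 37, 37, 38, 38, 38, 38, 38, 38, 37, 38, 38]
t=8: [39, 38, 38, 39, 38, 38, 38, 38, 38, 38, 38, 38, 38]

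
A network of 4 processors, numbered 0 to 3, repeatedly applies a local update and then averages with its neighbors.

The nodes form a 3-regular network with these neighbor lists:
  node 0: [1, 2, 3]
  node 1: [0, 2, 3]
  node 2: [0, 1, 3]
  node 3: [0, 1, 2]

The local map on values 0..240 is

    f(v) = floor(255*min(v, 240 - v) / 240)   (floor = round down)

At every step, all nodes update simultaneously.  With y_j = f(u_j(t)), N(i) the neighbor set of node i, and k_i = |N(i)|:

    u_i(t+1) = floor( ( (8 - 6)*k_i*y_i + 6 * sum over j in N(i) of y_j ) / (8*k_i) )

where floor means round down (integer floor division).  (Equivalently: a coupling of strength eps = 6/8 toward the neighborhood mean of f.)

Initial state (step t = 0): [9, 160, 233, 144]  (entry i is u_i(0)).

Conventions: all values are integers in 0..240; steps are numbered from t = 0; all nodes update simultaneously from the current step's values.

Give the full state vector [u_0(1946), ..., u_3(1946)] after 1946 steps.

Answer: [126, 126, 126, 126]
Key observation: The state at step 17, [121, 121, 121, 121], reappears at step 19: the system is in a cycle of period 2 from step 17 on.  Therefore the state at step 1946 equals the state at step 17 + ((1946 - 17) mod 2) = 18, which is [126, 126, 126, 126].

Derivation:
t=0: [9, 160, 233, 144]
t=1: [50, 50, 50, 50]
t=2: [53, 53, 53, 53]
t=3: [56, 56, 56, 56]
t=4: [59, 59, 59, 59]
t=5: [62, 62, 62, 62]
t=6: [65, 65, 65, 65]
t=7: [69, 69, 69, 69]
t=8: [73, 73, 73, 73]
t=9: [77, 77, 77, 77]
t=10: [81, 81, 81, 81]
t=11: [86, 86, 86, 86]
t=12: [91, 91, 91, 91]
t=13: [96, 96, 96, 96]
t=14: [102, 102, 102, 102]
t=15: [108, 108, 108, 108]
t=16: [114, 114, 114, 114]
t=17: [121, 121, 121, 121]
t=18: [126, 126, 126, 126]
t=19: [121, 121, 121, 121]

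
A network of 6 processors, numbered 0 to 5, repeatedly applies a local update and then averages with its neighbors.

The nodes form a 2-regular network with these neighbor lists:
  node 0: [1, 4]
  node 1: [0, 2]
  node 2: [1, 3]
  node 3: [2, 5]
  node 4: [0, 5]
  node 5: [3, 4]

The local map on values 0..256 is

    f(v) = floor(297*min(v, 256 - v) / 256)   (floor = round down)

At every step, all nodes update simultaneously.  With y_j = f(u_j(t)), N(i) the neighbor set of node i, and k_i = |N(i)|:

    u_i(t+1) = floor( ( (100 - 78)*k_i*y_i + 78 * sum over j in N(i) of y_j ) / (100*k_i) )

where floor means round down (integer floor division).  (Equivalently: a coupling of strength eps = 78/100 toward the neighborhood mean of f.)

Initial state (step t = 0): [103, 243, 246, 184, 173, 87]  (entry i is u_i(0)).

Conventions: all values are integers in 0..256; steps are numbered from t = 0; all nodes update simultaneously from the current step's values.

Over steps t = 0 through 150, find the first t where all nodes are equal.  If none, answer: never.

Answer: 15
Key observation: Synchronization is absorbing here: once all nodes are equal they stay equal, and step 15 is the first all-equal step.

Derivation:
t=0: [103, 243, 246, 184, 173, 87]  (not all equal)
t=1: [69, 54, 40, 61, 106, 91]  (not all equal)
t=2: [89, 62, 61, 74, 98, 97]  (not all equal)
t=3: [94, 83, 76, 89, 108, 101]  (not all equal)
t=4: [110, 97, 96, 102, 115, 114]  (not all equal)
t=5: [123, 117, 114, 120, 130, 126]  (not all equal)
t=6: [140, 136, 135, 139, 144, 143]  (not all equal)
t=7: [134, 137, 137, 135, 131, 131]  (not all equal)
t=8: [141, 139, 138, 141, 143, 143]  (not all equal)
t=9: [133, 134, 134, 133, 131, 131]  (not all equal)
t=10: [142, 141, 141, 142, 143, 143]  (not all equal)
t=11: [132, 132, 132, 132, 131, 131]  (not all equal)
t=12: [143, 143, 143, 143, 144, 144]  (not all equal)
t=13: [130, 131, 131, 130, 129, 129]  (not all equal)
t=14: [146, 145, 145, 146, 146, 146]  (not all equal)
t=15: [127, 127, 127, 127, 127, 127]  (all equal)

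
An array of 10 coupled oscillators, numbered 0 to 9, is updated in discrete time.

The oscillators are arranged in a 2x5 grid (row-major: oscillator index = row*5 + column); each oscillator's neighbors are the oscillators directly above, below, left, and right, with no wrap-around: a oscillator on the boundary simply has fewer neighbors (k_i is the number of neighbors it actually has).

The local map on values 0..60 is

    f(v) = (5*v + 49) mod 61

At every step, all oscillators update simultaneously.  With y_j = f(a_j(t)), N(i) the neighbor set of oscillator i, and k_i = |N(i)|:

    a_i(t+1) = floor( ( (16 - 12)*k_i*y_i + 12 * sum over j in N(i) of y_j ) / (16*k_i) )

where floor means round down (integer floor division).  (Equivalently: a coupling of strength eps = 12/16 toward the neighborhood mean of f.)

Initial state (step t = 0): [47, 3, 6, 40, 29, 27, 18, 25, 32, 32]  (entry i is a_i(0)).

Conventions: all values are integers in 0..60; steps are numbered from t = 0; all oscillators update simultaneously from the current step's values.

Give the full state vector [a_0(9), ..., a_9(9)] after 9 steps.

Simulating step by step:
t=0: [47, 3, 6, 40, 29, 27, 18, 25, 32, 32]
t=1: [11, 19, 19, 15, 14, 21, 18, 28, 27, 20]
t=2: [31, 26, 13, 20, 25, 30, 19, 11, 9, 28]
t=3: [32, 38, 45, 41, 25, 20, 34, 37, 27, 33]
t=4: [37, 37, 36, 23, 28, 30, 42, 29, 23, 27]
t=5: [37, 40, 37, 34, 17, 28, 23, 28, 24, 18]
t=6: [16, 37, 24, 36, 22, 36, 14, 36, 26, 26]
t=7: [38, 40, 47, 46, 47, 35, 50, 52, 51, 49]
t=8: [31, 39, 21, 43, 41, 51, 26, 39, 37, 50]
t=9: [27, 27, 13, 28, 30, 44, 29, 35, 31, 36]

Answer: [27, 27, 13, 28, 30, 44, 29, 35, 31, 36]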